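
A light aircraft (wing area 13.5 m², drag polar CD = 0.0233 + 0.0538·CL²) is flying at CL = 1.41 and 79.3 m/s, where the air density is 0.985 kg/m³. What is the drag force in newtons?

D = 5450 N

CD = 0.0233 + 0.0538 × 1.41² = 0.1303
D = ½ρv²S·CD = ½ × 0.985 × 79.3² × 13.5 × 0.1303 = 5450 N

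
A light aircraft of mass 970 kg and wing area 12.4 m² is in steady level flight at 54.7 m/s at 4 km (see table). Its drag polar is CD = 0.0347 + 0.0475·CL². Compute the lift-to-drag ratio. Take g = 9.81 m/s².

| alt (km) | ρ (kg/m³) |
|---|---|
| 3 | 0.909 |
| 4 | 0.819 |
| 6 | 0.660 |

L/D = 11.7

At 4 km, from the table: ρ = 0.819 kg/m³.
Weight W = mg = 970 × 9.81 = 9515.7 N; in level flight L = W.
Dynamic pressure q = 0.5 × 0.819 × 54.7² = 1225 Pa.
CL = W/(q·S) = 9515.7 / (1225 × 12.4) = 0.6263.
CD = 0.0347 + 0.0475 × 0.6263² = 0.05333.
L/D = CL/CD = 0.6263 / 0.05333 = 11.7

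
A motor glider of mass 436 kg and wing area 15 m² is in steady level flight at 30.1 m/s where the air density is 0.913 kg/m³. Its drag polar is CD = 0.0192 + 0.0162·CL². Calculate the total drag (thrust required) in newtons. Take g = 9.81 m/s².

D = 167 N

In steady level flight, lift balances weight: W = mg = 436 × 9.81 = 4277.2 N.
Dynamic pressure q = 0.5 × 0.913 × 30.1² = 413.6 Pa.
Required CL = L/(qS) = 4277.2/(413.6·15) = 0.6894.
CD = 0.0192 + 0.0162 × 0.6894² = 0.0269.
D = q·S·CD = 413.6 × 15 × 0.0269 = 166.9 N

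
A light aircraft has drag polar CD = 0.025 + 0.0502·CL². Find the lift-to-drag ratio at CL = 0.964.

CD = 0.025 + 0.0502 × 0.964² = 0.07165
L/D = CL/CD = 0.964 / 0.07165 = 13.5

L/D = 13.5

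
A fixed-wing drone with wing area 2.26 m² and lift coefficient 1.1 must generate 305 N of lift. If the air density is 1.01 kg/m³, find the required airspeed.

v = 15.6 m/s

L = ½ρv²S·CL ⇒ v = √(2L/(ρ·S·CL))
v = √(2 × 305 / (1.01 × 2.26 × 1.1)) = √242.9 = 15.6 m/s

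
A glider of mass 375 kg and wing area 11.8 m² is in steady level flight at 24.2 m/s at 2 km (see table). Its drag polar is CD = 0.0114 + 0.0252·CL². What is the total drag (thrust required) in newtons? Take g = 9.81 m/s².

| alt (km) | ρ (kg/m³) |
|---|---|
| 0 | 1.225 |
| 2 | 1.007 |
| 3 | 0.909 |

D = 138 N

At 2 km, from the table: ρ = 1.007 kg/m³.
Weight W = mg = 375 × 9.81 = 3678.8 N; in level flight L = W.
Dynamic pressure q = 0.5 × 1.007 × 24.2² = 294.9 Pa.
CL = W/(q·S) = 3678.8 / (294.9 × 11.8) = 1.057.
CD = 0.0114 + 0.0252 × 1.057² = 0.03957.
D = q·S·CD = 294.9 × 11.8 × 0.03957 = 137.7 N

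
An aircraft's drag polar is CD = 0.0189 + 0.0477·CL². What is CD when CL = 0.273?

CD = 0.0225

CD = 0.0189 + 0.0477 × 0.273² = 0.0189 + 0.003555 = 0.0225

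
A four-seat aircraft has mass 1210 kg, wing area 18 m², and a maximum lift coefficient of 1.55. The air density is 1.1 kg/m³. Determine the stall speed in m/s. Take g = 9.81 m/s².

Weight W = mg = 1210 × 9.81 = 11870 N.
From L = ½ρV²S·CL,max = W: V_stall = √(2W/(ρSCL,max)) = √(2·11870/(1.1·18·1.55))
V_stall = √773.5 = 27.8 m/s

V_stall = 27.8 m/s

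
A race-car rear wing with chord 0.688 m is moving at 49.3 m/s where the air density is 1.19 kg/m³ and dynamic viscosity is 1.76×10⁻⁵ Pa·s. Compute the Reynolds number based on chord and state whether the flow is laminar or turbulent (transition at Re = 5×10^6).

Re = ρ·v·c/μ = 1.19 × 49.3 × 0.688 / (1.76×10⁻⁵) = 2.29×10^6
Since 2.29×10^6 < 5×10^6, the flow is laminar.

Re = 2.29×10^6 (laminar)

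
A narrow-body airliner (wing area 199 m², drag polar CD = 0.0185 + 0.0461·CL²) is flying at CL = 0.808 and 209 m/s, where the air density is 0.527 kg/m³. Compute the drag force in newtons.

CD = 0.0185 + 0.0461 × 0.808² = 0.0486
D = ½ρv²S·CD = ½ × 0.527 × 209² × 199 × 0.0486 = 1.11×10^5 N

D = 1.11×10^5 N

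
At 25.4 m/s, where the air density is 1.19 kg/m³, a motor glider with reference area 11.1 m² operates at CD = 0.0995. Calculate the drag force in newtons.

D = 424 N

Dynamic pressure q = ½ρv² = ½ × 1.19 × 25.4² = 383.9 Pa.
D = q·S·CD = 383.9 × 11.1 × 0.0995 = 424 N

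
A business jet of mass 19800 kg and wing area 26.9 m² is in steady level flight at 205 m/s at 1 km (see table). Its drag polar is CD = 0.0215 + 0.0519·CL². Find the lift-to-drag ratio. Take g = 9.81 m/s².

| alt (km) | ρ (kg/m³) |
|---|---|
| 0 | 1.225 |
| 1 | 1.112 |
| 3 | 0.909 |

L/D = 11.7

At 1 km, from the table: ρ = 1.112 kg/m³.
In steady level flight, lift balances weight: W = mg = 19800 × 9.81 = 1.9424×10^5 N.
Dynamic pressure q = 0.5 × 1.112 × 205² = 23370 Pa.
CL = W/(q·S) = 1.9424×10^5 / (23370 × 26.9) = 0.309.
CD = 0.0215 + 0.0519 × 0.309² = 0.02646.
L/D = CL/CD = 0.309 / 0.02646 = 11.7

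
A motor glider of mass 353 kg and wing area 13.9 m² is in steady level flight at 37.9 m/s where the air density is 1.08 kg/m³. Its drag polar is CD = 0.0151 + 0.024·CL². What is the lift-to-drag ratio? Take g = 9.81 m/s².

L/D = 18.3

In steady level flight, lift balances weight: W = mg = 353 × 9.81 = 3462.9 N.
q = ½ρv² = ½ × 1.08 × 37.9² = 775.7 Pa.
CL = W/(q·S) = 3462.9 / (775.7 × 13.9) = 0.3212.
CD = 0.0151 + 0.024 × 0.3212² = 0.01758.
L/D = CL/CD = 0.3212 / 0.01758 = 18.3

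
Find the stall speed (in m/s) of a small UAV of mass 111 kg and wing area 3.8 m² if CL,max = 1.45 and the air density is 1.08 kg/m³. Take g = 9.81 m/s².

V_stall = 19.1 m/s

At stall, lift equals weight: L = W = m·g = 111 × 9.81 = 1089 N.
From L = ½ρV²S·CL,max = W: V_stall = √(2W/(ρSCL,max)) = √(2·1089/(1.08·3.8·1.45))
V_stall = √366 = 19.1 m/s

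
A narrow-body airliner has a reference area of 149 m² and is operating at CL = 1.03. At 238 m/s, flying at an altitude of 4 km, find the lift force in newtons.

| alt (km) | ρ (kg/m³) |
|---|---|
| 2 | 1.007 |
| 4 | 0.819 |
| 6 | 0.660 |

L = 3.56×10^6 N

At 4 km, from the table: ρ = 0.819 kg/m³.
Dynamic pressure q = ½ρv² = ½ × 0.819 × 238² = 23200 Pa.
L = q·S·CL = 23200 × 149 × 1.03 = 3.56×10^6 N ≈ 3560 kN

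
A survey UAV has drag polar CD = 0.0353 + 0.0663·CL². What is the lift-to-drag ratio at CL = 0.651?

L/D = 10.3

CD = 0.0353 + 0.0663 × 0.651² = 0.0634
L/D = CL/CD = 0.651 / 0.0634 = 10.3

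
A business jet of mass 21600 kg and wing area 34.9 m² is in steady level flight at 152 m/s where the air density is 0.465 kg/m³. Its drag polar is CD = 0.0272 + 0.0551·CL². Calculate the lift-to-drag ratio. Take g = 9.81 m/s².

L/D = 11.6

Weight W = mg = 21600 × 9.81 = 2.119×10^5 N; in level flight L = W.
q = ½ρv² = ½ × 0.465 × 152² = 5372 Pa.
CL = 2W/(ρv²S) = 2×2.119×10^5/(0.465×152²×34.9) = 1.13.
CD = 0.0272 + 0.0551 × 1.13² = 0.09759.
L/D = CL/CD = 1.13 / 0.09759 = 11.6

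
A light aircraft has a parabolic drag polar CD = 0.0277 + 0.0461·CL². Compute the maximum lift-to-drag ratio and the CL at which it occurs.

(L/D)max = 14, at CL = 0.775

For CD = CD0 + K·CL², (L/D)max occurs at CL* = √(CD0/K) and equals 1/(2√(K·CD0)).
(L/D)max = 1/(2√(0.0461 × 0.0277)) = 1/(2 × 0.03573) = 14
CL* = √(0.0277/0.0461) = 0.775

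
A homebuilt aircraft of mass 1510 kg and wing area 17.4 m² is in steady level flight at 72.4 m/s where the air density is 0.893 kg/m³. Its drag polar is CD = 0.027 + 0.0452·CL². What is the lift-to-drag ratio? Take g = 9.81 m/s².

L/D = 11

Level flight ⇒ L = W = m·g = 1510 × 9.81 = 14813 N.
Dynamic pressure q = 0.5 × 0.893 × 72.4² = 2340 Pa.
CL = W/(q·S) = 14813 / (2340 × 17.4) = 0.3637.
CD = 0.027 + 0.0452 × 0.3637² = 0.03298.
L/D = CL/CD = 0.3637 / 0.03298 = 11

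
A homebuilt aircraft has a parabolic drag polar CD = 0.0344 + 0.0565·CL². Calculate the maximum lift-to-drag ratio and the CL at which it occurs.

For CD = CD0 + K·CL², (L/D)max occurs at CL* = √(CD0/K) and equals 1/(2√(K·CD0)).
(L/D)max = 1/(2√(0.0565 × 0.0344)) = 1/(2 × 0.04409) = 11.3
CL* = √(0.0344/0.0565) = 0.78

(L/D)max = 11.3, at CL = 0.78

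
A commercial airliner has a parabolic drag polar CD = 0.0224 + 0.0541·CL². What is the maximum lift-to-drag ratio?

(L/D)max = 14.4

For CD = CD0 + K·CL², (L/D)max occurs at CL* = √(CD0/K) and equals 1/(2√(K·CD0)).
(L/D)max = 1/(2√(0.0541 × 0.0224)) = 1/(2 × 0.03481) = 14.4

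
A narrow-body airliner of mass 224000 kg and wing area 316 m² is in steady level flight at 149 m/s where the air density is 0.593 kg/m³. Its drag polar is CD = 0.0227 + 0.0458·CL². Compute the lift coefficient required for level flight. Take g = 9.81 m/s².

CL = 1.06

Weight W = mg = 224000 × 9.81 = 2.1974×10^6 N; in level flight L = W.
Dynamic pressure q = 0.5 × 0.593 × 149² = 6583 Pa.
CL = 2W/(ρv²S) = 2×2.1974×10^6/(0.593×149²×316) = 1.056.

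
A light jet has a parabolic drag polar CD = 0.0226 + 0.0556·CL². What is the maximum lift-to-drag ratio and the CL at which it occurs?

For CD = CD0 + K·CL², (L/D)max occurs at CL* = √(CD0/K) and equals 1/(2√(K·CD0)).
(L/D)max = 1/(2√(0.0556 × 0.0226)) = 1/(2 × 0.03545) = 14.1
CL* = √(0.0226/0.0556) = 0.638

(L/D)max = 14.1, at CL = 0.638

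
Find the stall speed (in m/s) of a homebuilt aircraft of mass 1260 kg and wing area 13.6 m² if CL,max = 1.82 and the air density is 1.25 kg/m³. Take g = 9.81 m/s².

Stall occurs when L = W at CL,max. W = mg = 1260 × 9.81 = 12360 N.
From L = ½ρV²S·CL,max = W: V_stall = √(2W/(ρSCL,max)) = √(2·12360/(1.25·13.6·1.82))
V_stall = √799 = 28.3 m/s

V_stall = 28.3 m/s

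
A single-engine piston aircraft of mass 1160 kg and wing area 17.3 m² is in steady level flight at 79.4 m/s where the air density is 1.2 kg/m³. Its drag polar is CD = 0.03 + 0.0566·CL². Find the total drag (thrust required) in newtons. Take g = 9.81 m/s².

In steady level flight, lift balances weight: W = mg = 1160 × 9.81 = 11380 N.
Dynamic pressure q = 0.5 × 1.2 × 79.4² = 3783 Pa.
Required CL = L/(qS) = 11380/(3783·17.3) = 0.1739.
CD = 0.03 + 0.0566 × 0.1739² = 0.03171.
D = q·S·CD = 3783 × 17.3 × 0.03171 = 2075 N

D = 2080 N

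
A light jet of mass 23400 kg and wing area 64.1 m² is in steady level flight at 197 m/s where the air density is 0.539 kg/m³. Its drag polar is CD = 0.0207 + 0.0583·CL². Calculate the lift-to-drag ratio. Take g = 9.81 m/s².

L/D = 12.4

Weight W = mg = 23400 × 9.81 = 2.2955×10^5 N; in level flight L = W.
q = ½ρv² = ½ × 0.539 × 197² = 10460 Pa.
CL = W/(q·S) = 2.2955×10^5 / (10460 × 64.1) = 0.3424.
CD = 0.0207 + 0.0583 × 0.3424² = 0.02754.
L/D = CL/CD = 0.3424 / 0.02754 = 12.4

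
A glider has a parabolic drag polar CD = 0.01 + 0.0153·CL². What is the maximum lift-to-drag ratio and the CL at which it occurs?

(L/D)max = 40.4, at CL = 0.808

For CD = CD0 + K·CL², (L/D)max occurs at CL* = √(CD0/K) and equals 1/(2√(K·CD0)).
(L/D)max = 1/(2√(0.0153 × 0.01)) = 1/(2 × 0.01237) = 40.4
CL* = √(0.01/0.0153) = 0.808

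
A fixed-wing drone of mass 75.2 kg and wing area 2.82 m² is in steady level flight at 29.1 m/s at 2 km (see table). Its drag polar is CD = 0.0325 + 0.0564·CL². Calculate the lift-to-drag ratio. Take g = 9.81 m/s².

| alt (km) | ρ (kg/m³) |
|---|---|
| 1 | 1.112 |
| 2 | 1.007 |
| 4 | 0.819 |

At 2 km, from the table: ρ = 1.007 kg/m³.
Weight W = mg = 75.2 × 9.81 = 737.71 N; in level flight L = W.
Dynamic pressure q = 0.5 × 1.007 × 29.1² = 426.4 Pa.
CL = 2W/(ρv²S) = 2×737.71/(1.007×29.1²×2.82) = 0.6136.
CD = 0.0325 + 0.0564 × 0.6136² = 0.05373.
L/D = CL/CD = 0.6136 / 0.05373 = 11.4

L/D = 11.4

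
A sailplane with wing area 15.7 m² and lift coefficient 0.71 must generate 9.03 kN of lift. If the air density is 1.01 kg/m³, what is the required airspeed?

v = 40.1 m/s

L = ½ρv²S·CL ⇒ v = √(2L/(ρ·S·CL))
v = √(2 × 9030 / (1.01 × 15.7 × 0.71)) = √1604 = 40.1 m/s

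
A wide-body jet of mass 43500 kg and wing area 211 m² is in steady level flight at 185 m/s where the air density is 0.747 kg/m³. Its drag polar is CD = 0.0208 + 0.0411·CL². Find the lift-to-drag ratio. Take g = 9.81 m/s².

L/D = 7.25

Weight W = mg = 43500 × 9.81 = 4.2674×10^5 N; in level flight L = W.
Dynamic pressure q = 0.5 × 0.747 × 185² = 12780 Pa.
CL = W/(q·S) = 4.2674×10^5 / (12780 × 211) = 0.1582.
CD = 0.0208 + 0.0411 × 0.1582² = 0.02183.
L/D = CL/CD = 0.1582 / 0.02183 = 7.25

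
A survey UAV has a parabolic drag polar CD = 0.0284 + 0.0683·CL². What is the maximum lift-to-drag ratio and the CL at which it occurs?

(L/D)max = 11.4, at CL = 0.645

For CD = CD0 + K·CL², (L/D)max occurs at CL* = √(CD0/K) and equals 1/(2√(K·CD0)).
(L/D)max = 1/(2√(0.0683 × 0.0284)) = 1/(2 × 0.04404) = 11.4
CL* = √(0.0284/0.0683) = 0.645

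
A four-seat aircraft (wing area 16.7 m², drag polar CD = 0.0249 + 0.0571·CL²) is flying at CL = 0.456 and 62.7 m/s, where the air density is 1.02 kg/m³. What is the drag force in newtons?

CD = 0.0249 + 0.0571 × 0.456² = 0.03677
D = ½ρv²S·CD = ½ × 1.02 × 62.7² × 16.7 × 0.03677 = 1230 N

D = 1230 N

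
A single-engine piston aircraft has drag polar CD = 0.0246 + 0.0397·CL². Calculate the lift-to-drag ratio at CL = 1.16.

CD = 0.0246 + 0.0397 × 1.16² = 0.07802
L/D = CL/CD = 1.16 / 0.07802 = 14.9

L/D = 14.9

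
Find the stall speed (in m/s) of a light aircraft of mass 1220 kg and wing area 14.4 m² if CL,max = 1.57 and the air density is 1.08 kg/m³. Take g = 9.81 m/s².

At stall, lift equals weight: L = W = m·g = 1220 × 9.81 = 11970 N.
From L = ½ρV²S·CL,max = W: V_stall = √(2W/(ρSCL,max)) = √(2·11970/(1.08·14.4·1.57))
V_stall = √980.3 = 31.3 m/s

V_stall = 31.3 m/s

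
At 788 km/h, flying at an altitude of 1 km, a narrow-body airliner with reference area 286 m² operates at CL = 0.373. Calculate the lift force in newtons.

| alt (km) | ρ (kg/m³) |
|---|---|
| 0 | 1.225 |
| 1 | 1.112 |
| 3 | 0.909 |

L = 2.84×10^6 N

At 1 km, from the table: ρ = 1.112 kg/m³.
Convert speed: v = 788 km/h ÷ 3.6 = 218.9 m/s.
Dynamic pressure q = ½ρv² = ½ × 1.112 × 218.9² = 26640 Pa.
L = q·S·CL = 26640 × 286 × 0.373 = 2.84×10^6 N ≈ 2840 kN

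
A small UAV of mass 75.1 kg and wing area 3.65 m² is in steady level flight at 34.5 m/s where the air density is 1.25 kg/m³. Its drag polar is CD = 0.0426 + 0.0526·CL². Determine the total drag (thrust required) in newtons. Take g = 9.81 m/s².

Weight W = mg = 75.1 × 9.81 = 736.73 N; in level flight L = W.
q = ½ρv² = ½ × 1.25 × 34.5² = 743.9 Pa.
CL = W/(q·S) = 736.73 / (743.9 × 3.65) = 0.2713.
CD = 0.0426 + 0.0526 × 0.2713² = 0.04647.
D = q·S·CD = 743.9 × 3.65 × 0.04647 = 126.2 N

D = 126 N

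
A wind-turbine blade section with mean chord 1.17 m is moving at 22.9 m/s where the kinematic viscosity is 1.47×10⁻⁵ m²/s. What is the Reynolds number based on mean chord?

Re = 1.82×10^6

Re = v·c/ν = 22.9 × 1.17 / (1.47×10⁻⁵) = 1.82×10^6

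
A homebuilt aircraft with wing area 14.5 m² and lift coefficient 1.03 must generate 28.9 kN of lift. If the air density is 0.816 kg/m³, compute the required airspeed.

v = 68.9 m/s

L = ½ρv²S·CL ⇒ v = √(2L/(ρ·S·CL))
v = √(2 × 28900 / (0.816 × 14.5 × 1.03)) = √4743 = 68.9 m/s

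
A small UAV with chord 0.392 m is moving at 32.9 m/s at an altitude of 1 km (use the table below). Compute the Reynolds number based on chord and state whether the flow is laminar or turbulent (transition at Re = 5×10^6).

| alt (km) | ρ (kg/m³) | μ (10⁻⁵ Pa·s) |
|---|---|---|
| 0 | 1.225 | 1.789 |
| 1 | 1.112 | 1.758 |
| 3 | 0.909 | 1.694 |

At 1 km, from the table: ρ = 1.112 kg/m³, μ = 1.758×10⁻⁵ Pa·s.
Re = ρ·v·c/μ = 1.112 × 32.9 × 0.392 / (1.758×10⁻⁵) = 8.16×10^5
Since 8.16×10^5 < 5×10^6, the flow is laminar.

Re = 8.16×10^5 (laminar)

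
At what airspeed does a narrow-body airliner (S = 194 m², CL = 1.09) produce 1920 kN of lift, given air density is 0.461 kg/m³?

L = ½ρv²S·CL ⇒ v = √(2L/(ρ·S·CL))
v = √(2 × 1.92×10^6 / (0.461 × 194 × 1.09)) = √39390 = 198 m/s

v = 198 m/s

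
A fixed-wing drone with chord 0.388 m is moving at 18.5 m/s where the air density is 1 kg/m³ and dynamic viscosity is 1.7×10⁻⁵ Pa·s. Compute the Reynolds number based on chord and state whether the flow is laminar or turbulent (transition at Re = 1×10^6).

Re = 4.22×10^5 (laminar)

Re = ρ·v·c/μ = 1 × 18.5 × 0.388 / (1.7×10⁻⁵) = 4.22×10^5
Since 4.22×10^5 < 1×10^6, the flow is laminar.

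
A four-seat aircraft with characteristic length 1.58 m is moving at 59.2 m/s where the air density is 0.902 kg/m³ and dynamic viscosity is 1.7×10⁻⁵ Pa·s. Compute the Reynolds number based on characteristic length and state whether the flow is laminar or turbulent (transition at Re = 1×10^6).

Re = ρ·v·c/μ = 0.902 × 59.2 × 1.58 / (1.7×10⁻⁵) = 4.96×10^6
Since 4.96×10^6 > 1×10^6, the flow is turbulent.

Re = 4.96×10^6 (turbulent)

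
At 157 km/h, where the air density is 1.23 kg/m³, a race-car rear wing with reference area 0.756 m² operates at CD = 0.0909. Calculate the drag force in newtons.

D = 80.4 N

Convert speed: v = 157 km/h ÷ 3.6 = 43.61 m/s.
D = ½ρv²S·CD = ½ × 1.23 × 43.61² × 0.756 × 0.0909 = 80.4 N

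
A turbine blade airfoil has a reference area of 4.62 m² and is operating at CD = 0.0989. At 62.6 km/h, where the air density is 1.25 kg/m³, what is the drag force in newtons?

D = 86.3 N

Convert speed: v = 62.6 km/h ÷ 3.6 = 17.39 m/s.
D = ½ρv²S·CD = ½ × 1.25 × 17.39² × 4.62 × 0.0989 = 86.3 N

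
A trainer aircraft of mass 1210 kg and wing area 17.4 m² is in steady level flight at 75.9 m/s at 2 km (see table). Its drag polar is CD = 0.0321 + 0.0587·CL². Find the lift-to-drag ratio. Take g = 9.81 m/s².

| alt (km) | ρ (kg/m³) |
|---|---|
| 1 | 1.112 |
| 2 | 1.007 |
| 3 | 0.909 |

L/D = 6.65

At 2 km, from the table: ρ = 1.007 kg/m³.
Weight W = mg = 1210 × 9.81 = 11870 N; in level flight L = W.
q = ½ρv² = ½ × 1.007 × 75.9² = 2901 Pa.
CL = 2W/(ρv²S) = 2×11870/(1.007×75.9²×17.4) = 0.2352.
CD = 0.0321 + 0.0587 × 0.2352² = 0.03535.
L/D = CL/CD = 0.2352 / 0.03535 = 6.65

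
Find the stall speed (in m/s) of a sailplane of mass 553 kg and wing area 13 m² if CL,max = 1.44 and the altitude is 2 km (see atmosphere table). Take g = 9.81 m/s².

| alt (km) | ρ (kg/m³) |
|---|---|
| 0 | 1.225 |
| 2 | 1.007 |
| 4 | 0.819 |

At 2 km, from the table: ρ = 1.007 kg/m³.
Weight W = mg = 553 × 9.81 = 5425 N.
V_stall = √(2W/(ρ·S·CL,max)) = √(2 × 5425 / (1.007 × 13 × 1.44))
V_stall = √575.6 = 24 m/s

V_stall = 24 m/s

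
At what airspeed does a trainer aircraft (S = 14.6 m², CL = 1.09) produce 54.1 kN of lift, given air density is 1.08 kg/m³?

L = ½ρv²S·CL ⇒ v = √(2L/(ρ·S·CL))
v = √(2 × 54100 / (1.08 × 14.6 × 1.09)) = √6295 = 79.3 m/s

v = 79.3 m/s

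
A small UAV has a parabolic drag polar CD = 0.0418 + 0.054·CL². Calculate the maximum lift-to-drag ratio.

(L/D)max = 10.5

For CD = CD0 + K·CL², (L/D)max occurs at CL* = √(CD0/K) and equals 1/(2√(K·CD0)).
(L/D)max = 1/(2√(0.054 × 0.0418)) = 1/(2 × 0.04751) = 10.5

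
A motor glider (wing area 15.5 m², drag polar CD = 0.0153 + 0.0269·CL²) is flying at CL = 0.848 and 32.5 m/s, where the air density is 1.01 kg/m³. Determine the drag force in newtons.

D = 286 N

CD = 0.0153 + 0.0269 × 0.848² = 0.03464
D = ½ρv²S·CD = ½ × 1.01 × 32.5² × 15.5 × 0.03464 = 286 N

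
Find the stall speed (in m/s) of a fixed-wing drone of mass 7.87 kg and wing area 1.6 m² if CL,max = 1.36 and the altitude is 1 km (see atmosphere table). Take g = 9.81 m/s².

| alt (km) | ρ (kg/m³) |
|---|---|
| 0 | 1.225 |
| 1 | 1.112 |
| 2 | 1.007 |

V_stall = 7.99 m/s

At 1 km, from the table: ρ = 1.112 kg/m³.
Stall occurs when L = W at CL,max. W = mg = 7.87 × 9.81 = 77.2 N.
V_stall = √(2W/(ρ·S·CL,max)) = √(2 × 77.2 / (1.112 × 1.6 × 1.36))
V_stall = √63.81 = 7.99 m/s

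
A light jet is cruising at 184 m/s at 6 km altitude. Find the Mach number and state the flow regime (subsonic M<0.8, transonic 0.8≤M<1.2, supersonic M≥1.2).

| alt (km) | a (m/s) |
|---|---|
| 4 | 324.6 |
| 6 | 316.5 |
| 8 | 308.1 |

At 6 km, from the table: a = 316.5 m/s.
M = v/a = 184 / 316.5 = 0.581
M = 0.581 → subsonic.

M = 0.581 (subsonic)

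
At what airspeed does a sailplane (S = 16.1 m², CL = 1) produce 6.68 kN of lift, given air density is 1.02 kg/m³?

v = 28.5 m/s

L = ½ρv²S·CL ⇒ v = √(2L/(ρ·S·CL))
v = √(2 × 6680 / (1.02 × 16.1 × 1)) = √813.5 = 28.5 m/s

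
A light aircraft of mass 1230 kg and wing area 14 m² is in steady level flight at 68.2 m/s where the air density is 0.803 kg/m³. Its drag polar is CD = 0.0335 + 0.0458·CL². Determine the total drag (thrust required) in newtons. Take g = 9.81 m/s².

D = 1130 N

Level flight ⇒ L = W = m·g = 1230 × 9.81 = 12066 N.
Dynamic pressure q = 0.5 × 0.803 × 68.2² = 1867 Pa.
CL = 2W/(ρv²S) = 2×12066/(0.803×68.2²×14) = 0.4615.
CD = 0.0335 + 0.0458 × 0.4615² = 0.04326.
D = q·S·CD = 1867 × 14 × 0.04326 = 1131 N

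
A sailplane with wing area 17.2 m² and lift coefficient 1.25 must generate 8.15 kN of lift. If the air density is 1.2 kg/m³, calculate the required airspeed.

L = ½ρv²S·CL ⇒ v = √(2L/(ρ·S·CL))
v = √(2 × 8150 / (1.2 × 17.2 × 1.25)) = √631.8 = 25.1 m/s

v = 25.1 m/s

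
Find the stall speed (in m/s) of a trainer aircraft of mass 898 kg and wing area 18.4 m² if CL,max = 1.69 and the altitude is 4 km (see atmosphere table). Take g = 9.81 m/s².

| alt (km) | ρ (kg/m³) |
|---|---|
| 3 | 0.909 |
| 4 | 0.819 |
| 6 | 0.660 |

At 4 km, from the table: ρ = 0.819 kg/m³.
Weight W = mg = 898 × 9.81 = 8809 N.
V_stall = √(2W/(ρ·S·CL,max)) = √(2 × 8809 / (0.819 × 18.4 × 1.69))
V_stall = √691.8 = 26.3 m/s

V_stall = 26.3 m/s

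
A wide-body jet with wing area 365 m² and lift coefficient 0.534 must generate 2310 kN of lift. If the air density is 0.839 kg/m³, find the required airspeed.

L = ½ρv²S·CL ⇒ v = √(2L/(ρ·S·CL))
v = √(2 × 2.31×10^6 / (0.839 × 365 × 0.534)) = √28250 = 168 m/s

v = 168 m/s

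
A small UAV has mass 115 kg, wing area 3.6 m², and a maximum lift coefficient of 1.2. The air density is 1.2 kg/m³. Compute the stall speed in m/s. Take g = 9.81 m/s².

At stall, lift equals weight: L = W = m·g = 115 × 9.81 = 1128 N.
V_stall = √(2W/(ρ·S·CL,max)) = √(2 × 1128 / (1.2 × 3.6 × 1.2))
V_stall = √435.2 = 20.9 m/s

V_stall = 20.9 m/s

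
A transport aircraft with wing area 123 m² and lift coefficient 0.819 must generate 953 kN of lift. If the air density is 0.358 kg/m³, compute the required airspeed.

v = 230 m/s

L = ½ρv²S·CL ⇒ v = √(2L/(ρ·S·CL))
v = √(2 × 9.53×10^5 / (0.358 × 123 × 0.819)) = √52850 = 230 m/s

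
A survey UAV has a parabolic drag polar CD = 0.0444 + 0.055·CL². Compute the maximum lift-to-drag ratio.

For CD = CD0 + K·CL², (L/D)max occurs at CL* = √(CD0/K) and equals 1/(2√(K·CD0)).
(L/D)max = 1/(2√(0.055 × 0.0444)) = 1/(2 × 0.04942) = 10.1

(L/D)max = 10.1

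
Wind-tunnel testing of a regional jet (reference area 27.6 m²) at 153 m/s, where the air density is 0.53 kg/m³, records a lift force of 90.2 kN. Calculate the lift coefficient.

CL = 0.527

From L = ½ρv²S·CL, rearranging gives CL = 2L/(ρv²S).
CL = 2 × 90200 / (0.53 × 153² × 27.6) = 0.527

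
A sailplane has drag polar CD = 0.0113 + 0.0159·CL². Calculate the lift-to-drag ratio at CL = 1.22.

CD = 0.0113 + 0.0159 × 1.22² = 0.03497
L/D = CL/CD = 1.22 / 0.03497 = 34.9

L/D = 34.9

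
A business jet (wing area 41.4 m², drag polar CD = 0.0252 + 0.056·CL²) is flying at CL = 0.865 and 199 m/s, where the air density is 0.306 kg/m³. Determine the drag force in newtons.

CD = 0.0252 + 0.056 × 0.865² = 0.0671
D = ½ρv²S·CD = ½ × 0.306 × 199² × 41.4 × 0.0671 = 16800 N

D = 16800 N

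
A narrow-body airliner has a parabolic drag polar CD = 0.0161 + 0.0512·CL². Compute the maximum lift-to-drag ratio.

For CD = CD0 + K·CL², (L/D)max occurs at CL* = √(CD0/K) and equals 1/(2√(K·CD0)).
(L/D)max = 1/(2√(0.0512 × 0.0161)) = 1/(2 × 0.02871) = 17.4

(L/D)max = 17.4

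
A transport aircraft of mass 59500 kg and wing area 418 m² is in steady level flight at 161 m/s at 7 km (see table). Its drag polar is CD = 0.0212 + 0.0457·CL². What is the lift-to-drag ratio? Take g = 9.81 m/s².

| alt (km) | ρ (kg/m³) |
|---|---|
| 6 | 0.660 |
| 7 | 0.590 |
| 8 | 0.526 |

L/D = 8.04

At 7 km, from the table: ρ = 0.590 kg/m³.
In steady level flight, lift balances weight: W = mg = 59500 × 9.81 = 5.837×10^5 N.
Dynamic pressure q = 0.5 × 0.59 × 161² = 7647 Pa.
CL = W/(q·S) = 5.837×10^5 / (7647 × 418) = 0.1826.
CD = 0.0212 + 0.0457 × 0.1826² = 0.02272.
L/D = CL/CD = 0.1826 / 0.02272 = 8.04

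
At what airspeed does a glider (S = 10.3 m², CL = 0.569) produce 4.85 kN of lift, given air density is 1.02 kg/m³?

v = 40.3 m/s

L = ½ρv²S·CL ⇒ v = √(2L/(ρ·S·CL))
v = √(2 × 4850 / (1.02 × 10.3 × 0.569)) = √1623 = 40.3 m/s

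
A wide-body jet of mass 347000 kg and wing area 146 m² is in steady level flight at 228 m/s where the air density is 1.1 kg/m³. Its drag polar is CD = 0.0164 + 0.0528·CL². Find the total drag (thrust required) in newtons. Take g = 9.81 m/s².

D = 2.15×10^5 N

Weight W = mg = 347000 × 9.81 = 3.4041×10^6 N; in level flight L = W.
q = ½ρv² = ½ × 1.1 × 228² = 28590 Pa.
CL = W/(q·S) = 3.4041×10^6 / (28590 × 146) = 0.8155.
CD = 0.0164 + 0.0528 × 0.8155² = 0.05151.
D = q·S·CD = 28590 × 146 × 0.05151 = 2.15×10^5 N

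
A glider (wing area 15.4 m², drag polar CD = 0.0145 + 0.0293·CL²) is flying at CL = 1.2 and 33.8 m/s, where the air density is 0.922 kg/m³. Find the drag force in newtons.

CD = 0.0145 + 0.0293 × 1.2² = 0.05669
D = ½ρv²S·CD = ½ × 0.922 × 33.8² × 15.4 × 0.05669 = 460 N

D = 460 N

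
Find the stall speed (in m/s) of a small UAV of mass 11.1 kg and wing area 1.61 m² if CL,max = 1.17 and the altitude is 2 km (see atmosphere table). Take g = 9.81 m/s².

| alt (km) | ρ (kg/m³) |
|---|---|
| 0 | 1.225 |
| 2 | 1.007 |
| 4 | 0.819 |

V_stall = 10.7 m/s

At 2 km, from the table: ρ = 1.007 kg/m³.
Stall occurs when L = W at CL,max. W = mg = 11.1 × 9.81 = 108.9 N.
From L = ½ρV²S·CL,max = W: V_stall = √(2W/(ρSCL,max)) = √(2·108.9/(1.007·1.61·1.17))
V_stall = √114.8 = 10.7 m/s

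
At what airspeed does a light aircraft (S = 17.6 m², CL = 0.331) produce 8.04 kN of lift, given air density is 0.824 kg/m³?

L = ½ρv²S·CL ⇒ v = √(2L/(ρ·S·CL))
v = √(2 × 8040 / (0.824 × 17.6 × 0.331)) = √3350 = 57.9 m/s

v = 57.9 m/s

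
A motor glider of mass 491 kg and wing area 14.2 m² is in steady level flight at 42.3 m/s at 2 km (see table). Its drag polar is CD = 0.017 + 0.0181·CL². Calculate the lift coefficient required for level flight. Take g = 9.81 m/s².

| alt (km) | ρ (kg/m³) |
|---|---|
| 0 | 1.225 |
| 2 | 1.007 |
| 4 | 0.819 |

CL = 0.377

At 2 km, from the table: ρ = 1.007 kg/m³.
Weight W = mg = 491 × 9.81 = 4816.7 N; in level flight L = W.
Dynamic pressure q = 0.5 × 1.007 × 42.3² = 900.9 Pa.
CL = W/(q·S) = 4816.7 / (900.9 × 14.2) = 0.3765.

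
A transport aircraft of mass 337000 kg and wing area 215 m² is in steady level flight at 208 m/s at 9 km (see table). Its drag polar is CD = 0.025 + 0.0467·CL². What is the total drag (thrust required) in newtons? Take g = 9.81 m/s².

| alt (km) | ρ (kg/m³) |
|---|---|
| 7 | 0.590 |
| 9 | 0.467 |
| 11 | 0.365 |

At 9 km, from the table: ρ = 0.467 kg/m³.
In steady level flight, lift balances weight: W = mg = 337000 × 9.81 = 3.306×10^6 N.
q = ½ρv² = ½ × 0.467 × 208² = 10100 Pa.
CL = 2W/(ρv²S) = 2×3.306×10^6/(0.467×208²×215) = 1.522.
CD = 0.025 + 0.0467 × 1.522² = 0.1332.
D = q·S·CD = 10100 × 215 × 0.1332 = 2.893×10^5 N

D = 2.89×10^5 N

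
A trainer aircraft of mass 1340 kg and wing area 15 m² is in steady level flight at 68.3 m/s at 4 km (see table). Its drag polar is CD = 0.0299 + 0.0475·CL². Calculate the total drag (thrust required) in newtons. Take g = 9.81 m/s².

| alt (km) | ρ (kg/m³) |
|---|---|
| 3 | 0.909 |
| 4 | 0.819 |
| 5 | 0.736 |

D = 1140 N

At 4 km, from the table: ρ = 0.819 kg/m³.
In steady level flight, lift balances weight: W = mg = 1340 × 9.81 = 13145 N.
q = ½ρv² = ½ × 0.819 × 68.3² = 1910 Pa.
CL = 2W/(ρv²S) = 2×13145/(0.819×68.3²×15) = 0.4588.
CD = 0.0299 + 0.0475 × 0.4588² = 0.0399.
D = q·S·CD = 1910 × 15 × 0.0399 = 1143 N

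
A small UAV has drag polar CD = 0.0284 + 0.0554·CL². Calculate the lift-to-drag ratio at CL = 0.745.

L/D = 12.6

CD = 0.0284 + 0.0554 × 0.745² = 0.05915
L/D = CL/CD = 0.745 / 0.05915 = 12.6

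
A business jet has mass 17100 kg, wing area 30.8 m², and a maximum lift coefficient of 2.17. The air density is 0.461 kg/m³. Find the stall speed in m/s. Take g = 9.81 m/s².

At stall, lift equals weight: L = W = m·g = 17100 × 9.81 = 1.678×10^5 N.
V_stall = √(2W/(ρ·S·CL,max)) = √(2 × 1.678×10^5 / (0.461 × 30.8 × 2.17))
V_stall = √10890 = 104 m/s

V_stall = 104 m/s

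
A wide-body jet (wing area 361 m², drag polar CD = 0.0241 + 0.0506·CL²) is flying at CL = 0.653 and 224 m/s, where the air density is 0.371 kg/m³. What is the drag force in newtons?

CD = 0.0241 + 0.0506 × 0.653² = 0.04568
D = ½ρv²S·CD = ½ × 0.371 × 224² × 361 × 0.04568 = 1.53×10^5 N

D = 1.53×10^5 N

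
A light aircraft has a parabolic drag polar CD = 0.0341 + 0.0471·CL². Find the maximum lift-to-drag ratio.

For CD = CD0 + K·CL², (L/D)max occurs at CL* = √(CD0/K) and equals 1/(2√(K·CD0)).
(L/D)max = 1/(2√(0.0471 × 0.0341)) = 1/(2 × 0.04008) = 12.5

(L/D)max = 12.5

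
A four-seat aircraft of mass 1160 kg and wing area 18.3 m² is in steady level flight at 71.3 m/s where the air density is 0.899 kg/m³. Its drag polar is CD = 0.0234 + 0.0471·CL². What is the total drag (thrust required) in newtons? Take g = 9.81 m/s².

Weight W = mg = 1160 × 9.81 = 11380 N; in level flight L = W.
q = ½ρv² = ½ × 0.899 × 71.3² = 2285 Pa.
Required CL = L/(qS) = 11380/(2285·18.3) = 0.2721.
CD = 0.0234 + 0.0471 × 0.2721² = 0.02689.
D = q·S·CD = 2285 × 18.3 × 0.02689 = 1124 N

D = 1120 N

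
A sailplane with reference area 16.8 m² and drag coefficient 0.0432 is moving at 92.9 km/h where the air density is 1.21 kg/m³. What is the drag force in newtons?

Convert speed: v = 92.9 km/h ÷ 3.6 = 25.81 m/s.
Dynamic pressure q = ½ρv² = ½ × 1.21 × 25.81² = 402.9 Pa.
D = q·S·CD = 402.9 × 16.8 × 0.0432 = 292 N

D = 292 N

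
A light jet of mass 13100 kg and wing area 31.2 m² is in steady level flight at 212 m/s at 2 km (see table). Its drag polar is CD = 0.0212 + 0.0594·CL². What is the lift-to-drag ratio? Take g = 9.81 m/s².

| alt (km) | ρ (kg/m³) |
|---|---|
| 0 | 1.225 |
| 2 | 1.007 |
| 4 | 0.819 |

L/D = 7.86

At 2 km, from the table: ρ = 1.007 kg/m³.
Level flight ⇒ L = W = m·g = 13100 × 9.81 = 1.2851×10^5 N.
Dynamic pressure q = 0.5 × 1.007 × 212² = 22630 Pa.
Required CL = L/(qS) = 1.2851×10^5/(22630·31.2) = 0.182.
CD = 0.0212 + 0.0594 × 0.182² = 0.02317.
L/D = CL/CD = 0.182 / 0.02317 = 7.86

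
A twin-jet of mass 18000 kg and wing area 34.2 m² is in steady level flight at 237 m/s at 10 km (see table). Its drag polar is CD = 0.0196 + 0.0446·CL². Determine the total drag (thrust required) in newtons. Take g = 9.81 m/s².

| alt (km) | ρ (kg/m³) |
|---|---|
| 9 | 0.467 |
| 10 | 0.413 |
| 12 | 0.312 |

At 10 km, from the table: ρ = 0.413 kg/m³.
Level flight ⇒ L = W = m·g = 18000 × 9.81 = 1.7658×10^5 N.
q = ½ρv² = ½ × 0.413 × 237² = 11600 Pa.
Required CL = L/(qS) = 1.7658×10^5/(11600·34.2) = 0.4451.
CD = 0.0196 + 0.0446 × 0.4451² = 0.02844.
D = q·S·CD = 11600 × 34.2 × 0.02844 = 11280 N

D = 11300 N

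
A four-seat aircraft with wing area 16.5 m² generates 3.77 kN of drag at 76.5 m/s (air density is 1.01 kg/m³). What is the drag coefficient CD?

CD = 0.0773

From D = ½ρv²S·CD, rearranging gives CD = 2D/(ρv²S).
CD = 2 × 3770 / (1.01 × 76.5² × 16.5) = 0.0773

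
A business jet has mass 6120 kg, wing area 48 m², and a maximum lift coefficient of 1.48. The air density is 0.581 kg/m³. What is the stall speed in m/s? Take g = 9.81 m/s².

V_stall = 53.9 m/s

Stall occurs when L = W at CL,max. W = mg = 6120 × 9.81 = 60040 N.
V_stall = √(2W/(ρ·S·CL,max)) = √(2 × 60040 / (0.581 × 48 × 1.48))
V_stall = √2909 = 53.9 m/s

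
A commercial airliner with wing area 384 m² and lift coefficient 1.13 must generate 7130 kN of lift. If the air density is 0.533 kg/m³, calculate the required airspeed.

L = ½ρv²S·CL ⇒ v = √(2L/(ρ·S·CL))
v = √(2 × 7.13×10^6 / (0.533 × 384 × 1.13)) = √61660 = 248 m/s

v = 248 m/s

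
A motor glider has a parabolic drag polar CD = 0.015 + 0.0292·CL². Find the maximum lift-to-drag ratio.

For CD = CD0 + K·CL², (L/D)max occurs at CL* = √(CD0/K) and equals 1/(2√(K·CD0)).
(L/D)max = 1/(2√(0.0292 × 0.015)) = 1/(2 × 0.02093) = 23.9

(L/D)max = 23.9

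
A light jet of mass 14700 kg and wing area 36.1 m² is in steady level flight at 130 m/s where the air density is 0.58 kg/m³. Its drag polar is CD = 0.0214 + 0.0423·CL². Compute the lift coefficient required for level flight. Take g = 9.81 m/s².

CL = 0.815

Weight W = mg = 14700 × 9.81 = 1.4421×10^5 N; in level flight L = W.
q = ½ρv² = ½ × 0.58 × 130² = 4901 Pa.
CL = 2W/(ρv²S) = 2×1.4421×10^5/(0.58×130²×36.1) = 0.8151.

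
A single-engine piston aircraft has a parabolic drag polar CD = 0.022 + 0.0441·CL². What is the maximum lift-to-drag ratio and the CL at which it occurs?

(L/D)max = 16.1, at CL = 0.706

For CD = CD0 + K·CL², (L/D)max occurs at CL* = √(CD0/K) and equals 1/(2√(K·CD0)).
(L/D)max = 1/(2√(0.0441 × 0.022)) = 1/(2 × 0.03115) = 16.1
CL* = √(0.022/0.0441) = 0.706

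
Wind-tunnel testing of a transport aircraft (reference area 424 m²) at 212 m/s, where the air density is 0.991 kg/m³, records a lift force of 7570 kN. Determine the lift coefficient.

From L = ½ρv²S·CL, rearranging gives CL = 2L/(ρv²S).
CL = 2 × 7.57×10^6 / (0.991 × 212² × 424) = 0.802

CL = 0.802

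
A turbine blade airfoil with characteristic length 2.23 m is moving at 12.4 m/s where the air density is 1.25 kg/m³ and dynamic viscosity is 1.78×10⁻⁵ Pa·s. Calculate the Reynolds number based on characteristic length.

Re = ρ·v·c/μ = 1.25 × 12.4 × 2.23 / (1.78×10⁻⁵) = 1.94×10^6

Re = 1.94×10^6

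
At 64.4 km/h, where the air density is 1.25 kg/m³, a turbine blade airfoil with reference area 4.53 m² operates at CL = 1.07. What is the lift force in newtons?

Convert speed: v = 64.4 km/h ÷ 3.6 = 17.89 m/s.
L = ½ρv²S·CL = ½ × 1.25 × 17.89² × 4.53 × 1.07 = 969 N

L = 969 N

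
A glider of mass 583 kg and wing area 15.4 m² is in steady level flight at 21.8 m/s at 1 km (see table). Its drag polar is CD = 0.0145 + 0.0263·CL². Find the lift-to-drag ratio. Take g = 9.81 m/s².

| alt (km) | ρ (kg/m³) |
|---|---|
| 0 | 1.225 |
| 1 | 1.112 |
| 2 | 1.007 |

At 1 km, from the table: ρ = 1.112 kg/m³.
Weight W = mg = 583 × 9.81 = 5719.2 N; in level flight L = W.
q = ½ρv² = ½ × 1.112 × 21.8² = 264.2 Pa.
CL = W/(q·S) = 5719.2 / (264.2 × 15.4) = 1.405.
CD = 0.0145 + 0.0263 × 1.405² = 0.06645.
L/D = CL/CD = 1.405 / 0.06645 = 21.2

L/D = 21.2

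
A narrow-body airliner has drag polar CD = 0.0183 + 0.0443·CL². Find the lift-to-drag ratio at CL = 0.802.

L/D = 17.1

CD = 0.0183 + 0.0443 × 0.802² = 0.04679
L/D = CL/CD = 0.802 / 0.04679 = 17.1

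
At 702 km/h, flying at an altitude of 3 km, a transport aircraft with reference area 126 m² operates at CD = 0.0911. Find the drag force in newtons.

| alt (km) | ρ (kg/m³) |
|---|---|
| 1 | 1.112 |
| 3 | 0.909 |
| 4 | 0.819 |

At 3 km, from the table: ρ = 0.909 kg/m³.
Convert speed: v = 702 km/h ÷ 3.6 = 195 m/s.
D = ½ρv²S·CD = ½ × 0.909 × 195² × 126 × 0.0911 = 1.98×10^5 N ≈ 198 kN

D = 1.98×10^5 N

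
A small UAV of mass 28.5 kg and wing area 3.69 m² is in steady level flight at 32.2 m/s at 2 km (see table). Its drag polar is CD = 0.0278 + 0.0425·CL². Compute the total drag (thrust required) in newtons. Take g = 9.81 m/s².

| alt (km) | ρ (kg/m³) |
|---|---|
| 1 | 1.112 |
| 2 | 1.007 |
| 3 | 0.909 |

At 2 km, from the table: ρ = 1.007 kg/m³.
Level flight ⇒ L = W = m·g = 28.5 × 9.81 = 279.59 N.
Dynamic pressure q = 0.5 × 1.007 × 32.2² = 522 Pa.
CL = 2W/(ρv²S) = 2×279.59/(1.007×32.2²×3.69) = 0.1451.
CD = 0.0278 + 0.0425 × 0.1451² = 0.0287.
D = q·S·CD = 522 × 3.69 × 0.0287 = 55.28 N

D = 55.3 N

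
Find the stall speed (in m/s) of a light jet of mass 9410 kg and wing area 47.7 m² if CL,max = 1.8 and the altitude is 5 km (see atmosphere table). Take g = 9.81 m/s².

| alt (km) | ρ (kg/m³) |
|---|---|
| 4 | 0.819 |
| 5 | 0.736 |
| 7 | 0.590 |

V_stall = 54.1 m/s

At 5 km, from the table: ρ = 0.736 kg/m³.
Weight W = mg = 9410 × 9.81 = 92310 N.
From L = ½ρV²S·CL,max = W: V_stall = √(2W/(ρSCL,max)) = √(2·92310/(0.736·47.7·1.8))
V_stall = √2922 = 54.1 m/s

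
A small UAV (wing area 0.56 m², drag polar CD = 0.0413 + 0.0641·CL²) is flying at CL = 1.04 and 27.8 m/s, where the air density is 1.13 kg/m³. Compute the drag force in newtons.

CD = 0.0413 + 0.0641 × 1.04² = 0.1106
D = ½ρv²S·CD = ½ × 1.13 × 27.8² × 0.56 × 0.1106 = 27.1 N

D = 27.1 N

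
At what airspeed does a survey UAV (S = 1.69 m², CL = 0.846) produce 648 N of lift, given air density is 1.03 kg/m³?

v = 29.7 m/s

L = ½ρv²S·CL ⇒ v = √(2L/(ρ·S·CL))
v = √(2 × 648 / (1.03 × 1.69 × 0.846)) = √880.1 = 29.7 m/s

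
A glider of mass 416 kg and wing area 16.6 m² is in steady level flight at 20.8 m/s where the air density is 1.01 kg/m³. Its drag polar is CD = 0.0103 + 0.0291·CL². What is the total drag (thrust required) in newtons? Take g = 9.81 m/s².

D = 171 N

In steady level flight, lift balances weight: W = mg = 416 × 9.81 = 4081 N.
q = ½ρv² = ½ × 1.01 × 20.8² = 218.5 Pa.
CL = 2W/(ρv²S) = 2×4081/(1.01×20.8²×16.6) = 1.125.
CD = 0.0103 + 0.0291 × 1.125² = 0.04714.
D = q·S·CD = 218.5 × 16.6 × 0.04714 = 171 N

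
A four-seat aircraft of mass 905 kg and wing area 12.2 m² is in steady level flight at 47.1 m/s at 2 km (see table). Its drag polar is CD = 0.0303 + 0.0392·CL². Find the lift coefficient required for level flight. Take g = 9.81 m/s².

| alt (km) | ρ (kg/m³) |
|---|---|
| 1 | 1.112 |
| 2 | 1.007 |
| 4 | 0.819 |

At 2 km, from the table: ρ = 1.007 kg/m³.
Weight W = mg = 905 × 9.81 = 8878.1 N; in level flight L = W.
q = ½ρv² = ½ × 1.007 × 47.1² = 1117 Pa.
CL = 2W/(ρv²S) = 2×8878.1/(1.007×47.1²×12.2) = 0.6515.

CL = 0.652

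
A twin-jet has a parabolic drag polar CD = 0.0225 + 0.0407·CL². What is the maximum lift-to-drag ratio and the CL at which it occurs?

For CD = CD0 + K·CL², (L/D)max occurs at CL* = √(CD0/K) and equals 1/(2√(K·CD0)).
(L/D)max = 1/(2√(0.0407 × 0.0225)) = 1/(2 × 0.03026) = 16.5
CL* = √(0.0225/0.0407) = 0.744

(L/D)max = 16.5, at CL = 0.744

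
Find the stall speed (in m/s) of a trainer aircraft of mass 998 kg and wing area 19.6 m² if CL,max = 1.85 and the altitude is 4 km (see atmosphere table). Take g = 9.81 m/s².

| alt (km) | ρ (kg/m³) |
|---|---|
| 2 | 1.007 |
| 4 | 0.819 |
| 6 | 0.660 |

At 4 km, from the table: ρ = 0.819 kg/m³.
Stall occurs when L = W at CL,max. W = mg = 998 × 9.81 = 9790 N.
From L = ½ρV²S·CL,max = W: V_stall = √(2W/(ρSCL,max)) = √(2·9790/(0.819·19.6·1.85))
V_stall = √659.4 = 25.7 m/s

V_stall = 25.7 m/s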